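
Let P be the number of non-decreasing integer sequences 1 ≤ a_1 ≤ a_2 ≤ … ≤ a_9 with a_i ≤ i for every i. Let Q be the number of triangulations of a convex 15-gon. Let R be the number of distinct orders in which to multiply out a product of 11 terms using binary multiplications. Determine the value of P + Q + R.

Weakly increasing sequences with a_i ≤ i biject with Dyck paths of semilength 9, so there are C_9. So P = C_9 = 4862.
The number of triangulations of a 15-gon is the Catalan number C_13 (index = sides − 2). So Q = C_13 = 742900.
Parenthesizations of m factors correspond to full binary trees with m leaves, counted by C_{m−1}; m = 11 gives C_10. So R = C_10 = 16796.
P + Q + R = 4862 + 742900 + 16796 = 764558.

764558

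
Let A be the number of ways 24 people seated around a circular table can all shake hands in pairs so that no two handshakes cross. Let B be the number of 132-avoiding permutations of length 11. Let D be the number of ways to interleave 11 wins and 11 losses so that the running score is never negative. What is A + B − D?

208012

With 24 = 2·12 people, non-crossing handshake pairings are non-crossing perfect matchings on a circle, counted by C_12. So A = C_12 = 208012.
Permutations of [n] avoiding any single length-3 pattern are counted by C_n; here n = 11. So B = C_11 = 58786.
Ballot sequences with n votes each where one side never trails are Dyck words, counted by C_n; here n = 11. So D = C_11 = 58786.
A + B − D = 208012 + 58786 − 58786 = 208012.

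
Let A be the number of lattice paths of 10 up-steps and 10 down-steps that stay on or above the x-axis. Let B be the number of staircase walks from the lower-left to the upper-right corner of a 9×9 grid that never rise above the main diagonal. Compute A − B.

11934

Dyck paths of semilength n (length 2n) are counted by C_n; here n = 10. So A = C_10 = 16796.
Sub-diagonal monotone paths from (0,0) to (9,9) biject with Dyck paths of semilength 9, giving C_9. So B = C_9 = 4862.
A − B = 16796 − 4862 = 11934.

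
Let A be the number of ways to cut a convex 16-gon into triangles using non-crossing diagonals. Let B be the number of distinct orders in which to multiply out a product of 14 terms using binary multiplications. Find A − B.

A convex 16-gon is triangulated into 14 triangles, and the number of such triangulations is the Catalan number C_{16−2} = C_14. So A = C_14 = 2674440.
Bracketing 14 factors into binary products is counted by C_{14−1} = C_13. So B = C_13 = 742900.
A − B = 2674440 − 742900 = 1931540.

1931540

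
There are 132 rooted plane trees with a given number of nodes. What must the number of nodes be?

Rooted ordered trees on m nodes are counted by C_{m−1}; 132 = C_6.
So the index is 6, and the number of nodes is 6 + 1 = 7.

7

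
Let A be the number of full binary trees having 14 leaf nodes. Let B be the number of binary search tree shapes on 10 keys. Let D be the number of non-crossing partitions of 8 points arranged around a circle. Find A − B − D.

A full binary tree with L leaves has L−1 internal nodes and is counted by C_{L−1}; L = 14 gives C_13. So A = C_13 = 742900.
Binary trees (left/right distinguished) on n nodes are counted by C_n; here n = 10. So B = C_10 = 16796.
Non-crossing partitions of an n-element set are counted by C_n; here n = 8. So D = C_8 = 1430.
A − B − D = 742900 − 16796 − 1430 = 724674.

724674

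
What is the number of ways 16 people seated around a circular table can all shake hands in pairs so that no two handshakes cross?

With 16 = 2·8 people, non-crossing handshake pairings are non-crossing perfect matchings on a circle, counted by C_8.
C_8 = C_7 · 2(2·7+1)/(7+2) = 429 · 30/9 = 1430.

1430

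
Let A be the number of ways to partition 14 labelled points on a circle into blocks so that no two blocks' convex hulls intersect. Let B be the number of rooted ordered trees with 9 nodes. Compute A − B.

Non-crossing partitions of an n-element set are counted by C_n; here n = 14. So A = C_14 = 2674440.
A rooted plane tree on 9 nodes has 8 edges, and such trees are counted by C_8. So B = C_8 = 1430.
A − B = 2674440 − 1430 = 2673010.

2673010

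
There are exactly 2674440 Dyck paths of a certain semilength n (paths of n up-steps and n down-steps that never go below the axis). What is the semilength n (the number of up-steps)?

14

Dyck paths of semilength n are counted by C_n; 2674440 = C_14.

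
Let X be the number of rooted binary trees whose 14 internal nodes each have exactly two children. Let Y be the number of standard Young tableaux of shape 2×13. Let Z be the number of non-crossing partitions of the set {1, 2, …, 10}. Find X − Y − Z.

1914744

Full binary trees with n internal nodes are counted by C_n; here n = 14. So X = C_14 = 2674440.
Standard Young tableaux of shape 2×n are counted by C_n; here n = 13. So Y = C_13 = 742900.
The non-crossing partitions of [10] form a lattice of size C_10. So Z = C_10 = 16796.
X − Y − Z = 2674440 − 742900 − 16796 = 1914744.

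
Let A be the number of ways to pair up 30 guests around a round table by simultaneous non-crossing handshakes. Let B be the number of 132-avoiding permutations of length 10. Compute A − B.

9678049

Non-crossing handshake pairings of 2n people are counted by C_n; 30 people gives n = 15. So A = C_15 = 9694845.
Permutations of [n] avoiding any single length-3 pattern are counted by C_n; here n = 10. So B = C_10 = 16796.
A − B = 9694845 − 16796 = 9678049.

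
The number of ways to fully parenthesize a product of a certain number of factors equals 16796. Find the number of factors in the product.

Parenthesizations of m factors are counted by C_{m−1}; 16796 = C_10.
So the index is 10, and the number of factors is 10 + 1 = 11.

11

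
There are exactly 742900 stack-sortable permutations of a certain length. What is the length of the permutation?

13

Stack-sortable permutations of [n] are counted by C_n. Since C_13 = 742900, the index is 13.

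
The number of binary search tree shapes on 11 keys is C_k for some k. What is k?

Binary trees (left/right distinguished) on n nodes are counted by C_n; here n = 11.

11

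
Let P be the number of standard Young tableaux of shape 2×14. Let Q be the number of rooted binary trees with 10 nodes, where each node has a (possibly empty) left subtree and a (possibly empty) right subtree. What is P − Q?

2657644

By the hook-length formula (or a Dyck-path bijection), SYT of shape 2×14 number C_14. So P = C_14 = 2674440.
Binary trees (left/right distinguished) on n nodes are counted by C_n; here n = 10. So Q = C_10 = 16796.
P − Q = 2674440 − 16796 = 2657644.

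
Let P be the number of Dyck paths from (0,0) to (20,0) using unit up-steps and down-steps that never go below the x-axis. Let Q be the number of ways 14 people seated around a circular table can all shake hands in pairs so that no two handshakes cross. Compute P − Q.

16367

A Dyck path with 10 up-steps and 10 down-steps has semilength 10, so there are C_10 of them. So P = C_10 = 16796.
Non-crossing handshake pairings of 2n people are counted by C_n; 14 people gives n = 7. So Q = C_7 = 429.
P − Q = 16796 − 429 = 16367.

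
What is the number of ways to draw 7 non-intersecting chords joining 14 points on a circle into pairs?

429

Non-crossing perfect matchings of 2n points on a circle are counted by C_n; with 14 points, n = 7.
C_7 = C_6 · 2(2·6+1)/(6+2) = 132 · 26/8 = 429.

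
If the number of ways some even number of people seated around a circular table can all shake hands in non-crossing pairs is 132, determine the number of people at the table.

12

Non-crossing handshake pairings of 2n people are counted by C_n; 132 = C_6.
So n = 6, and there are 2n = 12 people.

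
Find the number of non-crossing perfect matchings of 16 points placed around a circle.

1430

Non-crossing perfect matchings of 2n points on a circle are counted by C_n; with 16 points, n = 8.
C_8 = 1430.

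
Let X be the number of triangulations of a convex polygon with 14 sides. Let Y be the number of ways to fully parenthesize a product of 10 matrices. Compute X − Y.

203150

Triangulations of a convex m-gon are counted by C_{m−2}; with m = 14 this is C_12. So X = C_12 = 208012.
Ways to associate a product of 10 factors correspond to binary trees on 10 leaves, so the count is C_9. So Y = C_9 = 4862.
X − Y = 208012 − 4862 = 203150.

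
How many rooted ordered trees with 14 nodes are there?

742900

Rooted ordered (plane) trees on m nodes have m−1 edges and are counted by C_{m−1}; m = 14 gives C_13.
C_13 = C(26,13)/14 = 10400600/14 = 742900.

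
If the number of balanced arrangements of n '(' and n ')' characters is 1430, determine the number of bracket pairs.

Balanced strings of n bracket-pairs are counted by C_n, and C_8 = 1430.

8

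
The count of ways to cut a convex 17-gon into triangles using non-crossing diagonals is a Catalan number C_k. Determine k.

15

A convex 17-gon is triangulated into 15 triangles, and the number of such triangulations is the Catalan number C_{17−2} = C_15.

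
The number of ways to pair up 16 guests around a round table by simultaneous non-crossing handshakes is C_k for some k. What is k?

8

Non-crossing handshake pairings of 2n people are counted by C_n; 16 people gives n = 8.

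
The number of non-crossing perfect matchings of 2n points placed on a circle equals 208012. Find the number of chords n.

Non-crossing pairings of 2n points on a circle are counted by C_n. The Catalan number equal to 208012 is C_12.

12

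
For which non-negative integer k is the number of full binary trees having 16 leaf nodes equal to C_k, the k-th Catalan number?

Full binary trees with 16 leaves have 16−1 = 15 internal nodes, so there are C_15 of them.

15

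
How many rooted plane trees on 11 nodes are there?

A rooted plane tree on 11 nodes has 10 edges, and such trees are counted by C_10.
C_10 = C(20,10)/11 = 184756/11 = 16796.

16796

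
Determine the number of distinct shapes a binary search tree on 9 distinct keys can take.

4862

There are C_n binary search tree shapes on n keys; with n = 9 that is C_9.
C_9 = C(18,9)/10 = 48620/10 = 4862.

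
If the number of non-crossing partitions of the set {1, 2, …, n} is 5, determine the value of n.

3

Non-crossing partitions of [n] are counted by C_n, and C_3 = 5.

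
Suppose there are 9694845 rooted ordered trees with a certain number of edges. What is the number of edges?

Rooted ordered trees with n edges are counted by C_n. The Catalan number equal to 9694845 is C_15.

15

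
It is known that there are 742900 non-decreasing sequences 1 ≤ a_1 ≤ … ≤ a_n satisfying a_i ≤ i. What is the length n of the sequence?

13

Such sub-staircase sequences of length n are counted by C_n. The Catalan number equal to 742900 is C_13.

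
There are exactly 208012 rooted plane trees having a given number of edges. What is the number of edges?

12

Rooted ordered trees with n edges are counted by C_n. The Catalan number equal to 208012 is C_12.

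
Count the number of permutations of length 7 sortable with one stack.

Stack-sortable permutations are exactly the 231-avoiding ones, counted by C_n; here n = 7.
C_7 = C_6 · 2(2·6+1)/(6+2) = 132 · 26/8 = 429.

429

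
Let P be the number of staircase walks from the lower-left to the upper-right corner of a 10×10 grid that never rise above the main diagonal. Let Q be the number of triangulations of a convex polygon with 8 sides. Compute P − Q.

Monotone paths in an n×n grid that stay weakly below the diagonal are counted by C_n; here n = 10. So P = C_10 = 16796.
The number of triangulations of an 8-gon is the Catalan number C_6 (index = sides − 2). So Q = C_6 = 132.
P − Q = 16796 − 132 = 16664.

16664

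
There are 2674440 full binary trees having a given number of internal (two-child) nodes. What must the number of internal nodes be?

14

Full binary trees with n internal nodes are counted by C_n, and C_14 = 2674440.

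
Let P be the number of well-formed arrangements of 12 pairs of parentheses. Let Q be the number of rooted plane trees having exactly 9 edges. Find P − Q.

203150

Balanced strings of n pairs of brackets are counted by C_n; here n = 12. So P = C_12 = 208012.
A rooted plane tree with 9 edges has 10 nodes, and the count is C_9. So Q = C_9 = 4862.
P − Q = 208012 − 4862 = 203150.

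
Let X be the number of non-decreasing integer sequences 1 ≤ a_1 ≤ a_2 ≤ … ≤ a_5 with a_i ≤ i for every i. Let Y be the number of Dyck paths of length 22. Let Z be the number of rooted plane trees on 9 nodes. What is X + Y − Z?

Weakly increasing sequences with a_i ≤ i biject with Dyck paths of semilength 5, so there are C_5. So X = C_5 = 42.
Dyck paths of semilength n (length 2n) are counted by C_n; here n = 11. So Y = C_11 = 58786.
A rooted plane tree on 9 nodes has 8 edges, and such trees are counted by C_8. So Z = C_8 = 1430.
X + Y − Z = 42 + 58786 − 1430 = 57398.

57398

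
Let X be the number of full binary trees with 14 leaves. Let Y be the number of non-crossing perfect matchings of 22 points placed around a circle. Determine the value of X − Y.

Full binary trees with 14 leaves have 14−1 = 13 internal nodes, so there are C_13 of them. So X = C_13 = 742900.
Pairing 22 circle points by 11 non-crossing chords gives C_11 matchings. So Y = C_11 = 58786.
X − Y = 742900 − 58786 = 684114.

684114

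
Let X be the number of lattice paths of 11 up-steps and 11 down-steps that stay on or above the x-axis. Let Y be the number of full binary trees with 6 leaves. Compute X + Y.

58828

A Dyck path with 11 up-steps and 11 down-steps has semilength 11, so there are C_11 of them. So X = C_11 = 58786.
A full binary tree with L leaves has L−1 internal nodes and is counted by C_{L−1}; L = 6 gives C_5. So Y = C_5 = 42.
X + Y = 58786 + 42 = 58828.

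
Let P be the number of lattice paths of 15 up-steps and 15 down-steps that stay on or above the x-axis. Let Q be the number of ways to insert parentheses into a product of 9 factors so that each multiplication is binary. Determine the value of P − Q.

A Dyck path with 15 up-steps and 15 down-steps has semilength 15, so there are C_15 of them. So P = C_15 = 9694845.
Bracketing 9 factors into binary products is counted by C_{9−1} = C_8. So Q = C_8 = 1430.
P − Q = 9694845 − 1430 = 9693415.

9693415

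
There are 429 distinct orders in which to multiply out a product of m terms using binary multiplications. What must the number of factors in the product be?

8

Parenthesizations of m factors are counted by C_{m−1}; 429 = C_7.
So the index is 7, and the number of factors is 7 + 1 = 8.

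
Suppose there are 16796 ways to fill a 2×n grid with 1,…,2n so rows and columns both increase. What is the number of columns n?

Standard Young tableaux of shape 2×n are counted by C_n, and C_10 = 16796.

10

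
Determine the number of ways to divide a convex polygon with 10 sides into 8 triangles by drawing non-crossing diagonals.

The number of triangulations of a 10-gon is the Catalan number C_8 (index = sides − 2).
C_8 = 1430.

1430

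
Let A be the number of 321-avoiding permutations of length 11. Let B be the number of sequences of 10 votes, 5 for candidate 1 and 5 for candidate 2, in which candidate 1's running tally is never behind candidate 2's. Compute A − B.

Permutations of [n] avoiding any single length-3 pattern are counted by C_n; here n = 11. So A = C_11 = 58786.
Ballot sequences with n votes each where one side never trails are Dyck words, counted by C_n; here n = 5. So B = C_5 = 42.
A − B = 58786 − 42 = 58744.

58744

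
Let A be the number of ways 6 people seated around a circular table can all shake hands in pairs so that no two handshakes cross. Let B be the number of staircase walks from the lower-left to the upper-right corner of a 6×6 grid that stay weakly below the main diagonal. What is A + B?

137

With 6 = 2·3 people, non-crossing handshake pairings are non-crossing perfect matchings on a circle, counted by C_3. So A = C_3 = 5.
Monotone paths in an n×n grid that stay weakly below the diagonal are counted by C_n; here n = 6. So B = C_6 = 132.
A + B = 5 + 132 = 137.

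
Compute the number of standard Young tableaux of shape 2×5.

42

Standard Young tableaux of shape 2×n are counted by C_n; here n = 5.
C_5 = 42.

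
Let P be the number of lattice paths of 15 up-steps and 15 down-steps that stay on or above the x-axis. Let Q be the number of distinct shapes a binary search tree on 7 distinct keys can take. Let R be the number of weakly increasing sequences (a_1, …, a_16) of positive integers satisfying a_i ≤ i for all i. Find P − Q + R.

A Dyck path with 15 up-steps and 15 down-steps has semilength 15, so there are C_15 of them. So P = C_15 = 9694845.
Binary trees (left/right distinguished) on n nodes are counted by C_n; here n = 7. So Q = C_7 = 429.
Such sub-staircase sequences of length n are counted by C_n; here n = 16. So R = C_16 = 35357670.
P − Q + R = 9694845 − 429 + 35357670 = 45052086.

45052086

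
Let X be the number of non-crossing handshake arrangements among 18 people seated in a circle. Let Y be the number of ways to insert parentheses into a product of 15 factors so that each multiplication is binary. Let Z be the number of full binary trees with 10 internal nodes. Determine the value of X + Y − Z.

2662506

Non-crossing handshake pairings of 2n people are counted by C_n; 18 people gives n = 9. So X = C_9 = 4862.
Parenthesizations of m factors correspond to full binary trees with m leaves, counted by C_{m−1}; m = 15 gives C_14. So Y = C_14 = 2674440.
Full binary trees with n internal nodes are counted by C_n; here n = 10. So Z = C_10 = 16796.
X + Y − Z = 4862 + 2674440 − 16796 = 2662506.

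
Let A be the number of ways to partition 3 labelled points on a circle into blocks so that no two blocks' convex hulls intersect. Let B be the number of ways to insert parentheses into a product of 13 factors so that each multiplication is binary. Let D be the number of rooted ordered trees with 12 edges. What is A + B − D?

Non-crossing partitions of an n-element set are counted by C_n; here n = 3. So A = C_3 = 5.
Parenthesizations of m factors correspond to full binary trees with m leaves, counted by C_{m−1}; m = 13 gives C_12. So B = C_12 = 208012.
Rooted ordered trees with n edges are counted by C_n; here n = 12. So D = C_12 = 208012.
A + B − D = 5 + 208012 − 208012 = 5.

5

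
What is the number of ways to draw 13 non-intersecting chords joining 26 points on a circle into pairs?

Non-crossing perfect matchings of 2n points on a circle are counted by C_n; with 26 points, n = 13.
C_13 = C_12 · 2(2·12+1)/(12+2) = 208012 · 50/14 = 742900.

742900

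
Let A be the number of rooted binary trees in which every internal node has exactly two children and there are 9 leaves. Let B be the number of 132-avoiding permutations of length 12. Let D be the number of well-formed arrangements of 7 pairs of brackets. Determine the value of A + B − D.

209013

A full binary tree with L leaves has L−1 internal nodes and is counted by C_{L−1}; L = 9 gives C_8. So A = C_8 = 1430.
Permutations of [n] avoiding any single length-3 pattern are counted by C_n; here n = 12. So B = C_12 = 208012.
A balanced arrangement of 7 bracket pairs is a Dyck word of semilength 7, so the count is C_7. So D = C_7 = 429.
A + B − D = 1430 + 208012 − 429 = 209013.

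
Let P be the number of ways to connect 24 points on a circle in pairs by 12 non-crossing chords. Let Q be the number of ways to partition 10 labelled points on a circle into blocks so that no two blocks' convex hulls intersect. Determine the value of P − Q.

Non-crossing perfect matchings of 2n points on a circle are counted by C_n; with 24 points, n = 12. So P = C_12 = 208012.
Non-crossing partitions of an n-element set are counted by C_n; here n = 10. So Q = C_10 = 16796.
P − Q = 208012 − 16796 = 191216.

191216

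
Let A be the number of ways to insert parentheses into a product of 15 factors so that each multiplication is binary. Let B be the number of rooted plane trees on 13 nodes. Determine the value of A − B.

2466428

Bracketing 15 factors into binary products is counted by C_{15−1} = C_14. So A = C_14 = 2674440.
Rooted ordered (plane) trees on m nodes have m−1 edges and are counted by C_{m−1}; m = 13 gives C_12. So B = C_12 = 208012.
A − B = 2674440 − 208012 = 2466428.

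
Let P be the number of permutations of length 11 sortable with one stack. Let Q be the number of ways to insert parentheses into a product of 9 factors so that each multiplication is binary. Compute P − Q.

Stack-sortable permutations are exactly the 231-avoiding ones, counted by C_n; here n = 11. So P = C_11 = 58786.
Bracketing 9 factors into binary products is counted by C_{9−1} = C_8. So Q = C_8 = 1430.
P − Q = 58786 − 1430 = 57356.

57356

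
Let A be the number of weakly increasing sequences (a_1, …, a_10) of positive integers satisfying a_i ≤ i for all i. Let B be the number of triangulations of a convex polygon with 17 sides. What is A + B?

Such sub-staircase sequences of length n are counted by C_n; here n = 10. So A = C_10 = 16796.
A convex 17-gon is triangulated into 15 triangles, and the number of such triangulations is the Catalan number C_{17−2} = C_15. So B = C_15 = 9694845.
A + B = 16796 + 9694845 = 9711641.

9711641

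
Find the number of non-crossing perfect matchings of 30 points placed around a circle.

Pairing 30 circle points by 15 non-crossing chords gives C_15 matchings.
C_15 = C_14 · 2(2·14+1)/(14+2) = 2674440 · 58/16 = 9694845.

9694845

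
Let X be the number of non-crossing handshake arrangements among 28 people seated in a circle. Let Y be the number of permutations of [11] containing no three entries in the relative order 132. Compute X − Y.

With 28 = 2·14 people, non-crossing handshake pairings are non-crossing perfect matchings on a circle, counted by C_14. So X = C_14 = 2674440.
For any fixed pattern of length 3, the pattern-avoiding permutations of [11] number C_11. So Y = C_11 = 58786.
X − Y = 2674440 − 58786 = 2615654.

2615654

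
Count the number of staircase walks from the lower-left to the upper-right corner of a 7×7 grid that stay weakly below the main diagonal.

Sub-diagonal monotone paths from (0,0) to (7,7) biject with Dyck paths of semilength 7, giving C_7.
C_7 = C_6 · 2(2·6+1)/(6+2) = 132 · 26/8 = 429.

429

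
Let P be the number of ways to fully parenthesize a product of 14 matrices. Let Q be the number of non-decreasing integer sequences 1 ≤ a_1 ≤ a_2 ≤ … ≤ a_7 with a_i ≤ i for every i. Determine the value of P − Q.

Parenthesizations of m factors correspond to full binary trees with m leaves, counted by C_{m−1}; m = 14 gives C_13. So P = C_13 = 742900.
Such sub-staircase sequences of length n are counted by C_n; here n = 7. So Q = C_7 = 429.
P − Q = 742900 − 429 = 742471.

742471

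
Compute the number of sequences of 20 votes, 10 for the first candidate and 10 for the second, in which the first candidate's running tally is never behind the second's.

Reading a vote for the leader as '(' and for the other as ')' turns such a sequence into a balanced string of 10 pairs, so the count is C_10.
C_10 = C_9 · 2(2·9+1)/(9+2) = 4862 · 38/11 = 16796.

16796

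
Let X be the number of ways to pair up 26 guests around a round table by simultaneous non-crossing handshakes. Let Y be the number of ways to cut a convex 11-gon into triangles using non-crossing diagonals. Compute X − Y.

738038

Non-crossing handshake pairings of 2n people are counted by C_n; 26 people gives n = 13. So X = C_13 = 742900.
The number of triangulations of an 11-gon is the Catalan number C_9 (index = sides − 2). So Y = C_9 = 4862.
X − Y = 742900 − 4862 = 738038.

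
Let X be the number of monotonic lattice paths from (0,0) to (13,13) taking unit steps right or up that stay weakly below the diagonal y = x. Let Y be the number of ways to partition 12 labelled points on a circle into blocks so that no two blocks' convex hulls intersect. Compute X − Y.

534888

Sub-diagonal monotone paths from (0,0) to (13,13) biject with Dyck paths of semilength 13, giving C_13. So X = C_13 = 742900.
The non-crossing partitions of [12] form a lattice of size C_12. So Y = C_12 = 208012.
X − Y = 742900 − 208012 = 534888.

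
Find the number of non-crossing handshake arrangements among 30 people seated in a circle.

With 30 = 2·15 people, non-crossing handshake pairings are non-crossing perfect matchings on a circle, counted by C_15.
C_15 = C(30,15)/16 = 155117520/16 = 9694845.

9694845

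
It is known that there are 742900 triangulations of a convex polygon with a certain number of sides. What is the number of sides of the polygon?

15

Triangulations of a convex m-gon are counted by C_{m−2}, and C_13 = 742900.
So m − 2 = 13, giving m = 15 sides.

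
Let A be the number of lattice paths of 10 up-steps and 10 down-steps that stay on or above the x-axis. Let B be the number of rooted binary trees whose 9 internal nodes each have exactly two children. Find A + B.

Paths of 10 up- and 10 down-steps that never dip below the axis are Dyck paths; their count is C_10. So A = C_10 = 16796.
The number of full binary trees on 9 internal nodes is the Catalan number C_9. So B = C_9 = 4862.
A + B = 16796 + 4862 = 21658.

21658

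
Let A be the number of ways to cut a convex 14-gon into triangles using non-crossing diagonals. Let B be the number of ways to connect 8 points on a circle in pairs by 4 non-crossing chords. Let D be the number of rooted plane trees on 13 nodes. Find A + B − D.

14

A convex 14-gon is triangulated into 12 triangles, and the number of such triangulations is the Catalan number C_{14−2} = C_12. So A = C_12 = 208012.
Non-crossing perfect matchings of 2n points on a circle are counted by C_n; with 8 points, n = 4. So B = C_4 = 14.
Rooted ordered (plane) trees on m nodes have m−1 edges and are counted by C_{m−1}; m = 13 gives C_12. So D = C_12 = 208012.
A + B − D = 208012 + 14 − 208012 = 14.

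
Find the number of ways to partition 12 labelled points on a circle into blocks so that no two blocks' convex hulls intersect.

Non-crossing partitions of an n-element set are counted by C_n; here n = 12.
C_12 = C(24,12)/13 = 2704156/13 = 208012.

208012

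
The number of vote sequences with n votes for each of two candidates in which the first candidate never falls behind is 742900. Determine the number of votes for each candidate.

13

Such ballot sequences with n votes each are counted by C_n; 742900 = C_13.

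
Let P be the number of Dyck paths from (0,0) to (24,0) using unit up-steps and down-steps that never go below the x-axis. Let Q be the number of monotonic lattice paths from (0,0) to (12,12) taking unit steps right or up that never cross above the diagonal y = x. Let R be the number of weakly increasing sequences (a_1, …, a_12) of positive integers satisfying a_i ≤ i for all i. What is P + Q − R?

208012

Paths of 12 up- and 12 down-steps that never dip below the axis are Dyck paths; their count is C_12. So P = C_12 = 208012.
Sub-diagonal monotone paths from (0,0) to (12,12) biject with Dyck paths of semilength 12, giving C_12. So Q = C_12 = 208012.
Such sub-staircase sequences of length n are counted by C_n; here n = 12. So R = C_12 = 208012.
P + Q − R = 208012 + 208012 − 208012 = 208012.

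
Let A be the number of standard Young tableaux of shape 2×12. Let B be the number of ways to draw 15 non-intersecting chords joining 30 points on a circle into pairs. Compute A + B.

Standard Young tableaux of shape 2×n are counted by C_n; here n = 12. So A = C_12 = 208012.
Non-crossing perfect matchings of 2n points on a circle are counted by C_n; with 30 points, n = 15. So B = C_15 = 9694845.
A + B = 208012 + 9694845 = 9902857.

9902857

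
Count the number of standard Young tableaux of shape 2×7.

By the hook-length formula (or a Dyck-path bijection), SYT of shape 2×7 number C_7.
C_7 = C(14,7)/8 = 3432/8 = 429.

429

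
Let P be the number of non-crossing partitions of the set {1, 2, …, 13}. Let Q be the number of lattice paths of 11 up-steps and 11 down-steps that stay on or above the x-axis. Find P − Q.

684114

The non-crossing partitions of [13] form a lattice of size C_13. So P = C_13 = 742900.
Paths of 11 up- and 11 down-steps that never dip below the axis are Dyck paths; their count is C_11. So Q = C_11 = 58786.
P − Q = 742900 − 58786 = 684114.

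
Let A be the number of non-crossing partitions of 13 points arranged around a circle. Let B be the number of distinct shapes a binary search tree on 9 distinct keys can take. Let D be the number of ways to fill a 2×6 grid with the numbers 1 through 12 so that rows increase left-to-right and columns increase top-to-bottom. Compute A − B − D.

Non-crossing partitions of an n-element set are counted by C_n; here n = 13. So A = C_13 = 742900.
There are C_n binary search tree shapes on n keys; with n = 9 that is C_9. So B = C_9 = 4862.
By the hook-length formula (or a Dyck-path bijection), SYT of shape 2×6 number C_6. So D = C_6 = 132.
A − B − D = 742900 − 4862 − 132 = 737906.

737906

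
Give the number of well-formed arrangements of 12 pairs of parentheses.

208012

With 12 pairs the number of balanced bracket strings is the Catalan number C_12.
C_12 = C_11 · 2(2·11+1)/(11+2) = 58786 · 46/13 = 208012.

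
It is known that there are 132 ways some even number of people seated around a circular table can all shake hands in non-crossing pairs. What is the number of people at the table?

12

Non-crossing handshake pairings of 2n people are counted by C_n, and C_6 = 132.
So n = 6, and there are 2n = 12 people.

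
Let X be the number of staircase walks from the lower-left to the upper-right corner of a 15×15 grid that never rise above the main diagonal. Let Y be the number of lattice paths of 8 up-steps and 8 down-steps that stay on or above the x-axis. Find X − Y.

9693415

Monotone paths in an n×n grid that stay weakly below the diagonal are counted by C_n; here n = 15. So X = C_15 = 9694845.
Dyck paths of semilength n (length 2n) are counted by C_n; here n = 8. So Y = C_8 = 1430.
X − Y = 9694845 − 1430 = 9693415.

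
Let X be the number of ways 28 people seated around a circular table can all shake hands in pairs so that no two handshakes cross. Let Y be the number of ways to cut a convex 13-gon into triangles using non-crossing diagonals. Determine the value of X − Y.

With 28 = 2·14 people, non-crossing handshake pairings are non-crossing perfect matchings on a circle, counted by C_14. So X = C_14 = 2674440.
Triangulations of a convex m-gon are counted by C_{m−2}; with m = 13 this is C_11. So Y = C_11 = 58786.
X − Y = 2674440 − 58786 = 2615654.

2615654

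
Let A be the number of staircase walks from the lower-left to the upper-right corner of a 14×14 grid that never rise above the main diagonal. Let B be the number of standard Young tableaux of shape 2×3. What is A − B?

Sub-diagonal monotone paths from (0,0) to (14,14) biject with Dyck paths of semilength 14, giving C_14. So A = C_14 = 2674440.
By the hook-length formula (or a Dyck-path bijection), SYT of shape 2×3 number C_3. So B = C_3 = 5.
A − B = 2674440 − 5 = 2674435.

2674435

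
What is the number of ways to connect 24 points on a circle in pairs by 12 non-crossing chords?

Non-crossing perfect matchings of 2n points on a circle are counted by C_n; with 24 points, n = 12.
C_12 = C(24,12)/13 = 2704156/13 = 208012.

208012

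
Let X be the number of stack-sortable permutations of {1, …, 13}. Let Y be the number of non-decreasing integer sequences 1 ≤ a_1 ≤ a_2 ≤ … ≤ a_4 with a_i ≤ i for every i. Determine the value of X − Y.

742886

Stack-sortable permutations are exactly the 231-avoiding ones, counted by C_n; here n = 13. So X = C_13 = 742900.
Such sub-staircase sequences of length n are counted by C_n; here n = 4. So Y = C_4 = 14.
X − Y = 742900 − 14 = 742886.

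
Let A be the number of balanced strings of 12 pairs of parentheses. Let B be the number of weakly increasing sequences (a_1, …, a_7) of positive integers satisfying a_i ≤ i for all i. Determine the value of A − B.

207583

With 12 pairs the number of balanced bracket strings is the Catalan number C_12. So A = C_12 = 208012.
Such sub-staircase sequences of length n are counted by C_n; here n = 7. So B = C_7 = 429.
A − B = 208012 − 429 = 207583.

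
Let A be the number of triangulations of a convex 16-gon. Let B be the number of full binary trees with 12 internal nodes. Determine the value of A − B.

A convex 16-gon is triangulated into 14 triangles, and the number of such triangulations is the Catalan number C_{16−2} = C_14. So A = C_14 = 2674440.
The number of full binary trees on 12 internal nodes is the Catalan number C_12. So B = C_12 = 208012.
A − B = 2674440 − 208012 = 2466428.

2466428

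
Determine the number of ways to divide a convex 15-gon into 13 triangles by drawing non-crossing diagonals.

Triangulations of a convex m-gon are counted by C_{m−2}; with m = 15 this is C_13.
C_13 = C_12 · 2(2·12+1)/(12+2) = 208012 · 50/14 = 742900.

742900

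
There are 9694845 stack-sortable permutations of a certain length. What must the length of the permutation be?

Stack-sortable permutations of [n] are counted by C_n, and C_15 = 9694845.

15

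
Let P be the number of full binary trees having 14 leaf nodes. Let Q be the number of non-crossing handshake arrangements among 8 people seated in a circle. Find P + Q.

742914

A full binary tree with L leaves has L−1 internal nodes and is counted by C_{L−1}; L = 14 gives C_13. So P = C_13 = 742900.
With 8 = 2·4 people, non-crossing handshake pairings are non-crossing perfect matchings on a circle, counted by C_4. So Q = C_4 = 14.
P + Q = 742900 + 14 = 742914.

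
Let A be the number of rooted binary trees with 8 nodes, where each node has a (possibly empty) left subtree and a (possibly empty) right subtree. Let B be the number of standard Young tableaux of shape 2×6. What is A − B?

There are C_n binary search tree shapes on n keys; with n = 8 that is C_8. So A = C_8 = 1430.
Standard Young tableaux of shape 2×n are counted by C_n; here n = 6. So B = C_6 = 132.
A − B = 1430 − 132 = 1298.

1298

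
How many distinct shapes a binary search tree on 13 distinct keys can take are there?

742900

Binary trees (left/right distinguished) on n nodes are counted by C_n; here n = 13.
C_13 = C(26,13)/14 = 10400600/14 = 742900.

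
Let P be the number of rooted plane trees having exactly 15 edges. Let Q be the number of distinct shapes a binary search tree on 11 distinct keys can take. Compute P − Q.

9636059

A rooted plane tree with 15 edges has 16 nodes, and the count is C_15. So P = C_15 = 9694845.
There are C_n binary search tree shapes on n keys; with n = 11 that is C_11. So Q = C_11 = 58786.
P − Q = 9694845 − 58786 = 9636059.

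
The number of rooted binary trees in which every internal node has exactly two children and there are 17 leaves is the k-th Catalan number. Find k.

Full binary trees with 17 leaves have 17−1 = 16 internal nodes, so there are C_16 of them.

16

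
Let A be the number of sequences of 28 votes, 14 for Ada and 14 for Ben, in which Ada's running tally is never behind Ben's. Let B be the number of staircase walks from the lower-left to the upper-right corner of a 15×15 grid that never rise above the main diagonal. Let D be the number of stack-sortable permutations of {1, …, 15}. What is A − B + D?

2674440

Reading a vote for the leader as '(' and for the other as ')' turns such a sequence into a balanced string of 14 pairs, so the count is C_14. So A = C_14 = 2674440.
Monotone paths in an n×n grid that stay weakly below the diagonal are counted by C_n; here n = 15. So B = C_15 = 9694845.
By Knuth's characterisation, the stack-sortable permutations of length 15 are the 231-avoiders, numbering C_15. So D = C_15 = 9694845.
A − B + D = 2674440 − 9694845 + 9694845 = 2674440.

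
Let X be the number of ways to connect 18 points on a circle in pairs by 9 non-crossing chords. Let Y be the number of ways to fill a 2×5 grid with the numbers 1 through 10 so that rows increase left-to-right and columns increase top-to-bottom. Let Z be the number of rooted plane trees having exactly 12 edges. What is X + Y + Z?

212916

Non-crossing perfect matchings of 2n points on a circle are counted by C_n; with 18 points, n = 9. So X = C_9 = 4862.
By the hook-length formula (or a Dyck-path bijection), SYT of shape 2×5 number C_5. So Y = C_5 = 42.
Rooted ordered trees with n edges are counted by C_n; here n = 12. So Z = C_12 = 208012.
X + Y + Z = 4862 + 42 + 208012 = 212916.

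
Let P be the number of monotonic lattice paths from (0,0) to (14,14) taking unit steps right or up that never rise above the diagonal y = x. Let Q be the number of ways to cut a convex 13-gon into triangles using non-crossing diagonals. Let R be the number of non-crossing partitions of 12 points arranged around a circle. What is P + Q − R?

2525214

Sub-diagonal monotone paths from (0,0) to (14,14) biject with Dyck paths of semilength 14, giving C_14. So P = C_14 = 2674440.
Triangulations of a convex m-gon are counted by C_{m−2}; with m = 13 this is C_11. So Q = C_11 = 58786.
Non-crossing partitions of an n-element set are counted by C_n; here n = 12. So R = C_12 = 208012.
P + Q − R = 2674440 + 58786 − 208012 = 2525214.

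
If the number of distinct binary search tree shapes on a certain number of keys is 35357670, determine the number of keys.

Binary search tree shapes on n keys are counted by C_n, and C_16 = 35357670.

16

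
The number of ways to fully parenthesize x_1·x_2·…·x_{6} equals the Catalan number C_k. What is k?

5

Parenthesizations of m factors correspond to full binary trees with m leaves, counted by C_{m−1}; m = 6 gives C_5.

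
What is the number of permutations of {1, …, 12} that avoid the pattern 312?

208012

For any fixed pattern of length 3, the pattern-avoiding permutations of [12] number C_12.
C_12 = C(24,12)/13 = 2704156/13 = 208012.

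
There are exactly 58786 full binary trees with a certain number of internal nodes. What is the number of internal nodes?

Full binary trees with n internal nodes are counted by C_n. Since C_11 = 58786, the index is 11.

11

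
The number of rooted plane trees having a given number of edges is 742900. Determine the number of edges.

13

Rooted ordered trees with n edges are counted by C_n, and C_13 = 742900.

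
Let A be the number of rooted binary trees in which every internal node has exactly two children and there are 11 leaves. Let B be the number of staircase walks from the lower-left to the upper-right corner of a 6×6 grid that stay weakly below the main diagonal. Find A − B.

16664

Full binary trees with 11 leaves have 11−1 = 10 internal nodes, so there are C_10 of them. So A = C_10 = 16796.
Sub-diagonal monotone paths from (0,0) to (6,6) biject with Dyck paths of semilength 6, giving C_6. So B = C_6 = 132.
A − B = 16796 − 132 = 16664.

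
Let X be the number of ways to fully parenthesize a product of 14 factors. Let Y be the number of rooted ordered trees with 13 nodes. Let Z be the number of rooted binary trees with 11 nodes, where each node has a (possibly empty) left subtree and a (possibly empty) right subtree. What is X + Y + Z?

Ways to associate a product of 14 factors correspond to binary trees on 14 leaves, so the count is C_13. So X = C_13 = 742900.
A rooted plane tree on 13 nodes has 12 edges, and such trees are counted by C_12. So Y = C_12 = 208012.
Rooted binary trees with 11 nodes (each child slot possibly empty) number C_11. So Z = C_11 = 58786.
X + Y + Z = 742900 + 208012 + 58786 = 1009698.

1009698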